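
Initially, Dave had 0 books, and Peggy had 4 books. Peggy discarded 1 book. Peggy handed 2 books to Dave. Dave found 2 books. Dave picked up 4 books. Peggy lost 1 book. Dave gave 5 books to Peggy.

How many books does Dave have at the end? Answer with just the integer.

Tracking counts step by step:
Start: Dave=0, Peggy=4
Event 1 (Peggy -1): Peggy: 4 -> 3. State: Dave=0, Peggy=3
Event 2 (Peggy -> Dave, 2): Peggy: 3 -> 1, Dave: 0 -> 2. State: Dave=2, Peggy=1
Event 3 (Dave +2): Dave: 2 -> 4. State: Dave=4, Peggy=1
Event 4 (Dave +4): Dave: 4 -> 8. State: Dave=8, Peggy=1
Event 5 (Peggy -1): Peggy: 1 -> 0. State: Dave=8, Peggy=0
Event 6 (Dave -> Peggy, 5): Dave: 8 -> 3, Peggy: 0 -> 5. State: Dave=3, Peggy=5

Dave's final count: 3

Answer: 3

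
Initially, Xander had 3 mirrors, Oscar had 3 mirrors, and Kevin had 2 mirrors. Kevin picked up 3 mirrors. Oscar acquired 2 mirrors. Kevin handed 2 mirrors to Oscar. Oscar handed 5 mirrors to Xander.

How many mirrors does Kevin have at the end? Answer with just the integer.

Tracking counts step by step:
Start: Xander=3, Oscar=3, Kevin=2
Event 1 (Kevin +3): Kevin: 2 -> 5. State: Xander=3, Oscar=3, Kevin=5
Event 2 (Oscar +2): Oscar: 3 -> 5. State: Xander=3, Oscar=5, Kevin=5
Event 3 (Kevin -> Oscar, 2): Kevin: 5 -> 3, Oscar: 5 -> 7. State: Xander=3, Oscar=7, Kevin=3
Event 4 (Oscar -> Xander, 5): Oscar: 7 -> 2, Xander: 3 -> 8. State: Xander=8, Oscar=2, Kevin=3

Kevin's final count: 3

Answer: 3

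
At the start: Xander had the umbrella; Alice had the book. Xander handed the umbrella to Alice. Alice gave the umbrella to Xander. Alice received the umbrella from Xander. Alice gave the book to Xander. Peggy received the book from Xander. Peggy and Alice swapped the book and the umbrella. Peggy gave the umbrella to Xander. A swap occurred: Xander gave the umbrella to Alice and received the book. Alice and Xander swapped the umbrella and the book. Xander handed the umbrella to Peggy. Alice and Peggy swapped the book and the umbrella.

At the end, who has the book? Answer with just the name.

Tracking all object holders:
Start: umbrella:Xander, book:Alice
Event 1 (give umbrella: Xander -> Alice). State: umbrella:Alice, book:Alice
Event 2 (give umbrella: Alice -> Xander). State: umbrella:Xander, book:Alice
Event 3 (give umbrella: Xander -> Alice). State: umbrella:Alice, book:Alice
Event 4 (give book: Alice -> Xander). State: umbrella:Alice, book:Xander
Event 5 (give book: Xander -> Peggy). State: umbrella:Alice, book:Peggy
Event 6 (swap book<->umbrella: now book:Alice, umbrella:Peggy). State: umbrella:Peggy, book:Alice
Event 7 (give umbrella: Peggy -> Xander). State: umbrella:Xander, book:Alice
Event 8 (swap umbrella<->book: now umbrella:Alice, book:Xander). State: umbrella:Alice, book:Xander
Event 9 (swap umbrella<->book: now umbrella:Xander, book:Alice). State: umbrella:Xander, book:Alice
Event 10 (give umbrella: Xander -> Peggy). State: umbrella:Peggy, book:Alice
Event 11 (swap book<->umbrella: now book:Peggy, umbrella:Alice). State: umbrella:Alice, book:Peggy

Final state: umbrella:Alice, book:Peggy
The book is held by Peggy.

Answer: Peggy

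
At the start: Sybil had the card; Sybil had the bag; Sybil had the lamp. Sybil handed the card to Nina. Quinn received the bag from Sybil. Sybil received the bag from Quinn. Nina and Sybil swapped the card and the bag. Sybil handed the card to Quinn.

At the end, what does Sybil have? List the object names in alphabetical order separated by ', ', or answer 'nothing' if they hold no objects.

Answer: lamp

Derivation:
Tracking all object holders:
Start: card:Sybil, bag:Sybil, lamp:Sybil
Event 1 (give card: Sybil -> Nina). State: card:Nina, bag:Sybil, lamp:Sybil
Event 2 (give bag: Sybil -> Quinn). State: card:Nina, bag:Quinn, lamp:Sybil
Event 3 (give bag: Quinn -> Sybil). State: card:Nina, bag:Sybil, lamp:Sybil
Event 4 (swap card<->bag: now card:Sybil, bag:Nina). State: card:Sybil, bag:Nina, lamp:Sybil
Event 5 (give card: Sybil -> Quinn). State: card:Quinn, bag:Nina, lamp:Sybil

Final state: card:Quinn, bag:Nina, lamp:Sybil
Sybil holds: lamp.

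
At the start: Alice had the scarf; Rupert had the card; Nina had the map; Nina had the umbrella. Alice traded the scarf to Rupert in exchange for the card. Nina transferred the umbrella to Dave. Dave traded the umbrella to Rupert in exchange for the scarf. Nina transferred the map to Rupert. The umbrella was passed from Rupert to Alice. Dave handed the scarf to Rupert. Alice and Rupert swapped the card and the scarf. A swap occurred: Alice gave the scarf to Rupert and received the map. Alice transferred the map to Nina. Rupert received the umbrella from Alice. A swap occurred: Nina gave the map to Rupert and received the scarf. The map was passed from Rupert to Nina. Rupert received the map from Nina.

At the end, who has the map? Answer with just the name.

Answer: Rupert

Derivation:
Tracking all object holders:
Start: scarf:Alice, card:Rupert, map:Nina, umbrella:Nina
Event 1 (swap scarf<->card: now scarf:Rupert, card:Alice). State: scarf:Rupert, card:Alice, map:Nina, umbrella:Nina
Event 2 (give umbrella: Nina -> Dave). State: scarf:Rupert, card:Alice, map:Nina, umbrella:Dave
Event 3 (swap umbrella<->scarf: now umbrella:Rupert, scarf:Dave). State: scarf:Dave, card:Alice, map:Nina, umbrella:Rupert
Event 4 (give map: Nina -> Rupert). State: scarf:Dave, card:Alice, map:Rupert, umbrella:Rupert
Event 5 (give umbrella: Rupert -> Alice). State: scarf:Dave, card:Alice, map:Rupert, umbrella:Alice
Event 6 (give scarf: Dave -> Rupert). State: scarf:Rupert, card:Alice, map:Rupert, umbrella:Alice
Event 7 (swap card<->scarf: now card:Rupert, scarf:Alice). State: scarf:Alice, card:Rupert, map:Rupert, umbrella:Alice
Event 8 (swap scarf<->map: now scarf:Rupert, map:Alice). State: scarf:Rupert, card:Rupert, map:Alice, umbrella:Alice
Event 9 (give map: Alice -> Nina). State: scarf:Rupert, card:Rupert, map:Nina, umbrella:Alice
Event 10 (give umbrella: Alice -> Rupert). State: scarf:Rupert, card:Rupert, map:Nina, umbrella:Rupert
Event 11 (swap map<->scarf: now map:Rupert, scarf:Nina). State: scarf:Nina, card:Rupert, map:Rupert, umbrella:Rupert
Event 12 (give map: Rupert -> Nina). State: scarf:Nina, card:Rupert, map:Nina, umbrella:Rupert
Event 13 (give map: Nina -> Rupert). State: scarf:Nina, card:Rupert, map:Rupert, umbrella:Rupert

Final state: scarf:Nina, card:Rupert, map:Rupert, umbrella:Rupert
The map is held by Rupert.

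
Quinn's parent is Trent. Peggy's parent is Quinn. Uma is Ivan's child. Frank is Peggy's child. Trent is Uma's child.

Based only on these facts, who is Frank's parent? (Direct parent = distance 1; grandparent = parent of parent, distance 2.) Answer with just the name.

Answer: Peggy

Derivation:
Reconstructing the parent chain from the given facts:
  Ivan -> Uma -> Trent -> Quinn -> Peggy -> Frank
(each arrow means 'parent of the next')
Positions in the chain (0 = top):
  position of Ivan: 0
  position of Uma: 1
  position of Trent: 2
  position of Quinn: 3
  position of Peggy: 4
  position of Frank: 5

Frank is at position 5; the parent is 1 step up the chain, i.e. position 4: Peggy.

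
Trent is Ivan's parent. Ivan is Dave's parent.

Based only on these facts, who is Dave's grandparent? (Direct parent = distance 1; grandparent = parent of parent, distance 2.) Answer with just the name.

Reconstructing the parent chain from the given facts:
  Trent -> Ivan -> Dave
(each arrow means 'parent of the next')
Positions in the chain (0 = top):
  position of Trent: 0
  position of Ivan: 1
  position of Dave: 2

Dave is at position 2; the grandparent is 2 steps up the chain, i.e. position 0: Trent.

Answer: Trent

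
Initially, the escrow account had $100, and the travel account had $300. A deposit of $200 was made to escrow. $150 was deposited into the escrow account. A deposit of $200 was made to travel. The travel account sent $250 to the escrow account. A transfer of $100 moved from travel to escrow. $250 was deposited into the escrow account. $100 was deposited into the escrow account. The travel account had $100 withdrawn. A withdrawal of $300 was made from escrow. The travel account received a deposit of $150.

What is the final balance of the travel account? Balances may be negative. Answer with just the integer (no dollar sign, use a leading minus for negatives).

Answer: 200

Derivation:
Tracking account balances step by step:
Start: escrow=100, travel=300
Event 1 (deposit 200 to escrow): escrow: 100 + 200 = 300. Balances: escrow=300, travel=300
Event 2 (deposit 150 to escrow): escrow: 300 + 150 = 450. Balances: escrow=450, travel=300
Event 3 (deposit 200 to travel): travel: 300 + 200 = 500. Balances: escrow=450, travel=500
Event 4 (transfer 250 travel -> escrow): travel: 500 - 250 = 250, escrow: 450 + 250 = 700. Balances: escrow=700, travel=250
Event 5 (transfer 100 travel -> escrow): travel: 250 - 100 = 150, escrow: 700 + 100 = 800. Balances: escrow=800, travel=150
Event 6 (deposit 250 to escrow): escrow: 800 + 250 = 1050. Balances: escrow=1050, travel=150
Event 7 (deposit 100 to escrow): escrow: 1050 + 100 = 1150. Balances: escrow=1150, travel=150
Event 8 (withdraw 100 from travel): travel: 150 - 100 = 50. Balances: escrow=1150, travel=50
Event 9 (withdraw 300 from escrow): escrow: 1150 - 300 = 850. Balances: escrow=850, travel=50
Event 10 (deposit 150 to travel): travel: 50 + 150 = 200. Balances: escrow=850, travel=200

Final balance of travel: 200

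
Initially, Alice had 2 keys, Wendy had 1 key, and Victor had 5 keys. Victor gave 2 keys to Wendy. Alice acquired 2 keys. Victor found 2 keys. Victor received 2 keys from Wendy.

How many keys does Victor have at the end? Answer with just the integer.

Tracking counts step by step:
Start: Alice=2, Wendy=1, Victor=5
Event 1 (Victor -> Wendy, 2): Victor: 5 -> 3, Wendy: 1 -> 3. State: Alice=2, Wendy=3, Victor=3
Event 2 (Alice +2): Alice: 2 -> 4. State: Alice=4, Wendy=3, Victor=3
Event 3 (Victor +2): Victor: 3 -> 5. State: Alice=4, Wendy=3, Victor=5
Event 4 (Wendy -> Victor, 2): Wendy: 3 -> 1, Victor: 5 -> 7. State: Alice=4, Wendy=1, Victor=7

Victor's final count: 7

Answer: 7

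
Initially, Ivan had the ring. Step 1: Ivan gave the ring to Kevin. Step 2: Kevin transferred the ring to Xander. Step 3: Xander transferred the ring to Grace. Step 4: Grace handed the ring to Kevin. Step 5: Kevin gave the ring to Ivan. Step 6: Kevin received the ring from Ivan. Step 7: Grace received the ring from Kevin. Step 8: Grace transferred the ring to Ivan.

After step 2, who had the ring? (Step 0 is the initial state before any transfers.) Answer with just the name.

Answer: Xander

Derivation:
Tracking the ring holder through step 2:
After step 0 (start): Ivan
After step 1: Kevin
After step 2: Xander

At step 2, the holder is Xander.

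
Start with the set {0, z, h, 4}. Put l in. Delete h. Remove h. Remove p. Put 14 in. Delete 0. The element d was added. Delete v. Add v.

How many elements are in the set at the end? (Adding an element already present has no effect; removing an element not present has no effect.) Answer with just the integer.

Tracking the set through each operation:
Start: {0, 4, h, z}
Event 1 (add l): added. Set: {0, 4, h, l, z}
Event 2 (remove h): removed. Set: {0, 4, l, z}
Event 3 (remove h): not present, no change. Set: {0, 4, l, z}
Event 4 (remove p): not present, no change. Set: {0, 4, l, z}
Event 5 (add 14): added. Set: {0, 14, 4, l, z}
Event 6 (remove 0): removed. Set: {14, 4, l, z}
Event 7 (add d): added. Set: {14, 4, d, l, z}
Event 8 (remove v): not present, no change. Set: {14, 4, d, l, z}
Event 9 (add v): added. Set: {14, 4, d, l, v, z}

Final set: {14, 4, d, l, v, z} (size 6)

Answer: 6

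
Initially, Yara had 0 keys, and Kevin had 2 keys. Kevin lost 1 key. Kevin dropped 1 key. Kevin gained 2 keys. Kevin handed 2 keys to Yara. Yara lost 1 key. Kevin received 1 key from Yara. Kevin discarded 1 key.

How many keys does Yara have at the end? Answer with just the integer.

Tracking counts step by step:
Start: Yara=0, Kevin=2
Event 1 (Kevin -1): Kevin: 2 -> 1. State: Yara=0, Kevin=1
Event 2 (Kevin -1): Kevin: 1 -> 0. State: Yara=0, Kevin=0
Event 3 (Kevin +2): Kevin: 0 -> 2. State: Yara=0, Kevin=2
Event 4 (Kevin -> Yara, 2): Kevin: 2 -> 0, Yara: 0 -> 2. State: Yara=2, Kevin=0
Event 5 (Yara -1): Yara: 2 -> 1. State: Yara=1, Kevin=0
Event 6 (Yara -> Kevin, 1): Yara: 1 -> 0, Kevin: 0 -> 1. State: Yara=0, Kevin=1
Event 7 (Kevin -1): Kevin: 1 -> 0. State: Yara=0, Kevin=0

Yara's final count: 0

Answer: 0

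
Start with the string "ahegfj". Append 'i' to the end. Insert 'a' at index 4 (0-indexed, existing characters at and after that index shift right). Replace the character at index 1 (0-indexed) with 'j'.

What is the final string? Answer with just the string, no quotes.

Answer: ajegafji

Derivation:
Applying each edit step by step:
Start: "ahegfj"
Op 1 (append 'i'): "ahegfj" -> "ahegfji"
Op 2 (insert 'a' at idx 4): "ahegfji" -> "ahegafji"
Op 3 (replace idx 1: 'h' -> 'j'): "ahegafji" -> "ajegafji"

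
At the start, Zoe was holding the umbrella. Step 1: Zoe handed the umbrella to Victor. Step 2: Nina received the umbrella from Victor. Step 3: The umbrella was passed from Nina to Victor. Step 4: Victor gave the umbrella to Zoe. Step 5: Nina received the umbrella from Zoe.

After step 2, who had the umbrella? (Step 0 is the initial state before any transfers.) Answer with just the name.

Answer: Nina

Derivation:
Tracking the umbrella holder through step 2:
After step 0 (start): Zoe
After step 1: Victor
After step 2: Nina

At step 2, the holder is Nina.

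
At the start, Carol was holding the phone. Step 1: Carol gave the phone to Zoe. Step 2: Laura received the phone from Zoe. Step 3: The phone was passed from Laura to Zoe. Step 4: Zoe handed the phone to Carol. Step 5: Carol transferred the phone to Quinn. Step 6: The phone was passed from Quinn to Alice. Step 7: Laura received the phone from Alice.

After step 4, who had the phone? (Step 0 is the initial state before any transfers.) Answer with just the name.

Tracking the phone holder through step 4:
After step 0 (start): Carol
After step 1: Zoe
After step 2: Laura
After step 3: Zoe
After step 4: Carol

At step 4, the holder is Carol.

Answer: Carol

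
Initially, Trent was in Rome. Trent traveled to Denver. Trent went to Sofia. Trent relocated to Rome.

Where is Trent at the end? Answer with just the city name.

Tracking Trent's location:
Start: Trent is in Rome.
After move 1: Rome -> Denver. Trent is in Denver.
After move 2: Denver -> Sofia. Trent is in Sofia.
After move 3: Sofia -> Rome. Trent is in Rome.

Answer: Rome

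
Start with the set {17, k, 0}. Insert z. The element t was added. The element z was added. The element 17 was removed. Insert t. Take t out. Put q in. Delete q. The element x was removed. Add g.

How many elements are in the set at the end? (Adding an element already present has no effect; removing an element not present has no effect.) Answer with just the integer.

Tracking the set through each operation:
Start: {0, 17, k}
Event 1 (add z): added. Set: {0, 17, k, z}
Event 2 (add t): added. Set: {0, 17, k, t, z}
Event 3 (add z): already present, no change. Set: {0, 17, k, t, z}
Event 4 (remove 17): removed. Set: {0, k, t, z}
Event 5 (add t): already present, no change. Set: {0, k, t, z}
Event 6 (remove t): removed. Set: {0, k, z}
Event 7 (add q): added. Set: {0, k, q, z}
Event 8 (remove q): removed. Set: {0, k, z}
Event 9 (remove x): not present, no change. Set: {0, k, z}
Event 10 (add g): added. Set: {0, g, k, z}

Final set: {0, g, k, z} (size 4)

Answer: 4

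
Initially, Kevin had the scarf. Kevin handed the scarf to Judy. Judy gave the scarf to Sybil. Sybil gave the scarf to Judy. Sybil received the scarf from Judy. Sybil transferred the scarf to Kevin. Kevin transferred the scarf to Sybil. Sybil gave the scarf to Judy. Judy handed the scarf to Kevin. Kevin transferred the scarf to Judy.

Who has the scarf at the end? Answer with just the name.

Answer: Judy

Derivation:
Tracking the scarf through each event:
Start: Kevin has the scarf.
After event 1: Judy has the scarf.
After event 2: Sybil has the scarf.
After event 3: Judy has the scarf.
After event 4: Sybil has the scarf.
After event 5: Kevin has the scarf.
After event 6: Sybil has the scarf.
After event 7: Judy has the scarf.
After event 8: Kevin has the scarf.
After event 9: Judy has the scarf.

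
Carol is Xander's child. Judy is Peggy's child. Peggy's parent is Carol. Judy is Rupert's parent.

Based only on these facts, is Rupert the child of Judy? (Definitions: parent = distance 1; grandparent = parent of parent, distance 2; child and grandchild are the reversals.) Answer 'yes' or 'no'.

Answer: yes

Derivation:
Reconstructing the parent chain from the given facts:
  Xander -> Carol -> Peggy -> Judy -> Rupert
(each arrow means 'parent of the next')
Positions in the chain (0 = top):
  position of Xander: 0
  position of Carol: 1
  position of Peggy: 2
  position of Judy: 3
  position of Rupert: 4

Rupert is at position 4, Judy is at position 3; signed distance (j - i) = -1.
'child' requires j - i = -1. Actual distance is -1, so the relation HOLDS.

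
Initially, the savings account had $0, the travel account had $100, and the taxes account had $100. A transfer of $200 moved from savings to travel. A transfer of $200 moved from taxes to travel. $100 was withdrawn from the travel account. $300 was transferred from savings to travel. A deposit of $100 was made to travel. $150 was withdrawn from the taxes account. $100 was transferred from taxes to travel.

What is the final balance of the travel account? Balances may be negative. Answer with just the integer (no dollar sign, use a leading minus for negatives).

Tracking account balances step by step:
Start: savings=0, travel=100, taxes=100
Event 1 (transfer 200 savings -> travel): savings: 0 - 200 = -200, travel: 100 + 200 = 300. Balances: savings=-200, travel=300, taxes=100
Event 2 (transfer 200 taxes -> travel): taxes: 100 - 200 = -100, travel: 300 + 200 = 500. Balances: savings=-200, travel=500, taxes=-100
Event 3 (withdraw 100 from travel): travel: 500 - 100 = 400. Balances: savings=-200, travel=400, taxes=-100
Event 4 (transfer 300 savings -> travel): savings: -200 - 300 = -500, travel: 400 + 300 = 700. Balances: savings=-500, travel=700, taxes=-100
Event 5 (deposit 100 to travel): travel: 700 + 100 = 800. Balances: savings=-500, travel=800, taxes=-100
Event 6 (withdraw 150 from taxes): taxes: -100 - 150 = -250. Balances: savings=-500, travel=800, taxes=-250
Event 7 (transfer 100 taxes -> travel): taxes: -250 - 100 = -350, travel: 800 + 100 = 900. Balances: savings=-500, travel=900, taxes=-350

Final balance of travel: 900

Answer: 900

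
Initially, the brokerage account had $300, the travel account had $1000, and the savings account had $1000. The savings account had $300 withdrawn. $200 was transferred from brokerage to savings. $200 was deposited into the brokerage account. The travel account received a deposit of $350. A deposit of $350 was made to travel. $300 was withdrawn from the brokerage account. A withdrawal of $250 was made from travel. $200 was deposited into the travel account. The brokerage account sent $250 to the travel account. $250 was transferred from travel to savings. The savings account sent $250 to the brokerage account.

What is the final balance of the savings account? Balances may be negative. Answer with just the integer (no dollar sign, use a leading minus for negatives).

Answer: 900

Derivation:
Tracking account balances step by step:
Start: brokerage=300, travel=1000, savings=1000
Event 1 (withdraw 300 from savings): savings: 1000 - 300 = 700. Balances: brokerage=300, travel=1000, savings=700
Event 2 (transfer 200 brokerage -> savings): brokerage: 300 - 200 = 100, savings: 700 + 200 = 900. Balances: brokerage=100, travel=1000, savings=900
Event 3 (deposit 200 to brokerage): brokerage: 100 + 200 = 300. Balances: brokerage=300, travel=1000, savings=900
Event 4 (deposit 350 to travel): travel: 1000 + 350 = 1350. Balances: brokerage=300, travel=1350, savings=900
Event 5 (deposit 350 to travel): travel: 1350 + 350 = 1700. Balances: brokerage=300, travel=1700, savings=900
Event 6 (withdraw 300 from brokerage): brokerage: 300 - 300 = 0. Balances: brokerage=0, travel=1700, savings=900
Event 7 (withdraw 250 from travel): travel: 1700 - 250 = 1450. Balances: brokerage=0, travel=1450, savings=900
Event 8 (deposit 200 to travel): travel: 1450 + 200 = 1650. Balances: brokerage=0, travel=1650, savings=900
Event 9 (transfer 250 brokerage -> travel): brokerage: 0 - 250 = -250, travel: 1650 + 250 = 1900. Balances: brokerage=-250, travel=1900, savings=900
Event 10 (transfer 250 travel -> savings): travel: 1900 - 250 = 1650, savings: 900 + 250 = 1150. Balances: brokerage=-250, travel=1650, savings=1150
Event 11 (transfer 250 savings -> brokerage): savings: 1150 - 250 = 900, brokerage: -250 + 250 = 0. Balances: brokerage=0, travel=1650, savings=900

Final balance of savings: 900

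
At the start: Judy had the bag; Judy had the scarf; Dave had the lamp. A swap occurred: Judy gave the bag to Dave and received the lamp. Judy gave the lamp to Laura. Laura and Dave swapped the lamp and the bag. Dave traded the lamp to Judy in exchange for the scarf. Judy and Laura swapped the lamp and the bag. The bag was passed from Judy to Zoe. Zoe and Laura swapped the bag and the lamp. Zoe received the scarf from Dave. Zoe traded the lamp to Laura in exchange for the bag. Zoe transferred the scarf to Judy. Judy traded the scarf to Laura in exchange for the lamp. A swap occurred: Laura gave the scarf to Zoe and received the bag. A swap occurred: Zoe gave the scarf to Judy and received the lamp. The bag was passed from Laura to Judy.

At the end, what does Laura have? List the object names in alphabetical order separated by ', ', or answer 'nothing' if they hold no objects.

Tracking all object holders:
Start: bag:Judy, scarf:Judy, lamp:Dave
Event 1 (swap bag<->lamp: now bag:Dave, lamp:Judy). State: bag:Dave, scarf:Judy, lamp:Judy
Event 2 (give lamp: Judy -> Laura). State: bag:Dave, scarf:Judy, lamp:Laura
Event 3 (swap lamp<->bag: now lamp:Dave, bag:Laura). State: bag:Laura, scarf:Judy, lamp:Dave
Event 4 (swap lamp<->scarf: now lamp:Judy, scarf:Dave). State: bag:Laura, scarf:Dave, lamp:Judy
Event 5 (swap lamp<->bag: now lamp:Laura, bag:Judy). State: bag:Judy, scarf:Dave, lamp:Laura
Event 6 (give bag: Judy -> Zoe). State: bag:Zoe, scarf:Dave, lamp:Laura
Event 7 (swap bag<->lamp: now bag:Laura, lamp:Zoe). State: bag:Laura, scarf:Dave, lamp:Zoe
Event 8 (give scarf: Dave -> Zoe). State: bag:Laura, scarf:Zoe, lamp:Zoe
Event 9 (swap lamp<->bag: now lamp:Laura, bag:Zoe). State: bag:Zoe, scarf:Zoe, lamp:Laura
Event 10 (give scarf: Zoe -> Judy). State: bag:Zoe, scarf:Judy, lamp:Laura
Event 11 (swap scarf<->lamp: now scarf:Laura, lamp:Judy). State: bag:Zoe, scarf:Laura, lamp:Judy
Event 12 (swap scarf<->bag: now scarf:Zoe, bag:Laura). State: bag:Laura, scarf:Zoe, lamp:Judy
Event 13 (swap scarf<->lamp: now scarf:Judy, lamp:Zoe). State: bag:Laura, scarf:Judy, lamp:Zoe
Event 14 (give bag: Laura -> Judy). State: bag:Judy, scarf:Judy, lamp:Zoe

Final state: bag:Judy, scarf:Judy, lamp:Zoe
Laura holds: (nothing).

Answer: nothing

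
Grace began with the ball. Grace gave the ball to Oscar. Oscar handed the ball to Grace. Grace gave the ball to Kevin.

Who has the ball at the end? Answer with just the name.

Tracking the ball through each event:
Start: Grace has the ball.
After event 1: Oscar has the ball.
After event 2: Grace has the ball.
After event 3: Kevin has the ball.

Answer: Kevin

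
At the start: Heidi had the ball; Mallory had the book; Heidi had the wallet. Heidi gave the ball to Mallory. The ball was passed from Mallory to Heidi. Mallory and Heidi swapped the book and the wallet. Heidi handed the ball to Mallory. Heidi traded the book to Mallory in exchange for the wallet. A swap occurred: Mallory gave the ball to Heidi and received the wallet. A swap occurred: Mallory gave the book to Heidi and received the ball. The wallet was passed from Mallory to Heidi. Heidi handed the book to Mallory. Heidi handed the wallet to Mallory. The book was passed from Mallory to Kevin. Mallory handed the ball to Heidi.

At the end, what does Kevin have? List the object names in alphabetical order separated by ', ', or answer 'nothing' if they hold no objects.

Answer: book

Derivation:
Tracking all object holders:
Start: ball:Heidi, book:Mallory, wallet:Heidi
Event 1 (give ball: Heidi -> Mallory). State: ball:Mallory, book:Mallory, wallet:Heidi
Event 2 (give ball: Mallory -> Heidi). State: ball:Heidi, book:Mallory, wallet:Heidi
Event 3 (swap book<->wallet: now book:Heidi, wallet:Mallory). State: ball:Heidi, book:Heidi, wallet:Mallory
Event 4 (give ball: Heidi -> Mallory). State: ball:Mallory, book:Heidi, wallet:Mallory
Event 5 (swap book<->wallet: now book:Mallory, wallet:Heidi). State: ball:Mallory, book:Mallory, wallet:Heidi
Event 6 (swap ball<->wallet: now ball:Heidi, wallet:Mallory). State: ball:Heidi, book:Mallory, wallet:Mallory
Event 7 (swap book<->ball: now book:Heidi, ball:Mallory). State: ball:Mallory, book:Heidi, wallet:Mallory
Event 8 (give wallet: Mallory -> Heidi). State: ball:Mallory, book:Heidi, wallet:Heidi
Event 9 (give book: Heidi -> Mallory). State: ball:Mallory, book:Mallory, wallet:Heidi
Event 10 (give wallet: Heidi -> Mallory). State: ball:Mallory, book:Mallory, wallet:Mallory
Event 11 (give book: Mallory -> Kevin). State: ball:Mallory, book:Kevin, wallet:Mallory
Event 12 (give ball: Mallory -> Heidi). State: ball:Heidi, book:Kevin, wallet:Mallory

Final state: ball:Heidi, book:Kevin, wallet:Mallory
Kevin holds: book.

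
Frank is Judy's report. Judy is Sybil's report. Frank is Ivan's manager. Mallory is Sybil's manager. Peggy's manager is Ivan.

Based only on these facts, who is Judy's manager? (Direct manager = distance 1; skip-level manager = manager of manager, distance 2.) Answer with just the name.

Reconstructing the manager chain from the given facts:
  Mallory -> Sybil -> Judy -> Frank -> Ivan -> Peggy
(each arrow means 'manager of the next')
Positions in the chain (0 = top):
  position of Mallory: 0
  position of Sybil: 1
  position of Judy: 2
  position of Frank: 3
  position of Ivan: 4
  position of Peggy: 5

Judy is at position 2; the manager is 1 step up the chain, i.e. position 1: Sybil.

Answer: Sybil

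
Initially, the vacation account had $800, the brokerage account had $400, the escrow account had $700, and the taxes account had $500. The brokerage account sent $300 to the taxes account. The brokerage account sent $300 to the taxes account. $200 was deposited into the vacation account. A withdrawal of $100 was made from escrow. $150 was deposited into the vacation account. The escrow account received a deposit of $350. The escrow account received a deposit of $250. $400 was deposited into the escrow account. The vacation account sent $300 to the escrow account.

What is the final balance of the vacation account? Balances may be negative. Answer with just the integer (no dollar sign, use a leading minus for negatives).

Answer: 850

Derivation:
Tracking account balances step by step:
Start: vacation=800, brokerage=400, escrow=700, taxes=500
Event 1 (transfer 300 brokerage -> taxes): brokerage: 400 - 300 = 100, taxes: 500 + 300 = 800. Balances: vacation=800, brokerage=100, escrow=700, taxes=800
Event 2 (transfer 300 brokerage -> taxes): brokerage: 100 - 300 = -200, taxes: 800 + 300 = 1100. Balances: vacation=800, brokerage=-200, escrow=700, taxes=1100
Event 3 (deposit 200 to vacation): vacation: 800 + 200 = 1000. Balances: vacation=1000, brokerage=-200, escrow=700, taxes=1100
Event 4 (withdraw 100 from escrow): escrow: 700 - 100 = 600. Balances: vacation=1000, brokerage=-200, escrow=600, taxes=1100
Event 5 (deposit 150 to vacation): vacation: 1000 + 150 = 1150. Balances: vacation=1150, brokerage=-200, escrow=600, taxes=1100
Event 6 (deposit 350 to escrow): escrow: 600 + 350 = 950. Balances: vacation=1150, brokerage=-200, escrow=950, taxes=1100
Event 7 (deposit 250 to escrow): escrow: 950 + 250 = 1200. Balances: vacation=1150, brokerage=-200, escrow=1200, taxes=1100
Event 8 (deposit 400 to escrow): escrow: 1200 + 400 = 1600. Balances: vacation=1150, brokerage=-200, escrow=1600, taxes=1100
Event 9 (transfer 300 vacation -> escrow): vacation: 1150 - 300 = 850, escrow: 1600 + 300 = 1900. Balances: vacation=850, brokerage=-200, escrow=1900, taxes=1100

Final balance of vacation: 850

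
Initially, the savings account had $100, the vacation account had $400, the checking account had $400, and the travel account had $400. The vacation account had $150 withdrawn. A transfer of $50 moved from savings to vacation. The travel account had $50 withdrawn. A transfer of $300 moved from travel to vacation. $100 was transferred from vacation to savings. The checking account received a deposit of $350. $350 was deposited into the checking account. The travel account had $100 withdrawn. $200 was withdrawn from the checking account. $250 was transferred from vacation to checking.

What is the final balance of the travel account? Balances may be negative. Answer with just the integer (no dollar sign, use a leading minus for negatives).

Answer: -50

Derivation:
Tracking account balances step by step:
Start: savings=100, vacation=400, checking=400, travel=400
Event 1 (withdraw 150 from vacation): vacation: 400 - 150 = 250. Balances: savings=100, vacation=250, checking=400, travel=400
Event 2 (transfer 50 savings -> vacation): savings: 100 - 50 = 50, vacation: 250 + 50 = 300. Balances: savings=50, vacation=300, checking=400, travel=400
Event 3 (withdraw 50 from travel): travel: 400 - 50 = 350. Balances: savings=50, vacation=300, checking=400, travel=350
Event 4 (transfer 300 travel -> vacation): travel: 350 - 300 = 50, vacation: 300 + 300 = 600. Balances: savings=50, vacation=600, checking=400, travel=50
Event 5 (transfer 100 vacation -> savings): vacation: 600 - 100 = 500, savings: 50 + 100 = 150. Balances: savings=150, vacation=500, checking=400, travel=50
Event 6 (deposit 350 to checking): checking: 400 + 350 = 750. Balances: savings=150, vacation=500, checking=750, travel=50
Event 7 (deposit 350 to checking): checking: 750 + 350 = 1100. Balances: savings=150, vacation=500, checking=1100, travel=50
Event 8 (withdraw 100 from travel): travel: 50 - 100 = -50. Balances: savings=150, vacation=500, checking=1100, travel=-50
Event 9 (withdraw 200 from checking): checking: 1100 - 200 = 900. Balances: savings=150, vacation=500, checking=900, travel=-50
Event 10 (transfer 250 vacation -> checking): vacation: 500 - 250 = 250, checking: 900 + 250 = 1150. Balances: savings=150, vacation=250, checking=1150, travel=-50

Final balance of travel: -50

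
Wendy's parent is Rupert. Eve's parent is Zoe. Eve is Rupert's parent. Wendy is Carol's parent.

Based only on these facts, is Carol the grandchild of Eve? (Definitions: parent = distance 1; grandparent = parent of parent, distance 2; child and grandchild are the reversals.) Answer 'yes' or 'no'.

Reconstructing the parent chain from the given facts:
  Zoe -> Eve -> Rupert -> Wendy -> Carol
(each arrow means 'parent of the next')
Positions in the chain (0 = top):
  position of Zoe: 0
  position of Eve: 1
  position of Rupert: 2
  position of Wendy: 3
  position of Carol: 4

Carol is at position 4, Eve is at position 1; signed distance (j - i) = -3.
'grandchild' requires j - i = -2. Actual distance is -3, so the relation does NOT hold.

Answer: no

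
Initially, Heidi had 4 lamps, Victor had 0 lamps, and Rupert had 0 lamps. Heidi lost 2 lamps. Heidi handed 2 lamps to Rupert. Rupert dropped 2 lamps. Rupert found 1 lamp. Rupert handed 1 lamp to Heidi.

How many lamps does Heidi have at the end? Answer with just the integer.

Tracking counts step by step:
Start: Heidi=4, Victor=0, Rupert=0
Event 1 (Heidi -2): Heidi: 4 -> 2. State: Heidi=2, Victor=0, Rupert=0
Event 2 (Heidi -> Rupert, 2): Heidi: 2 -> 0, Rupert: 0 -> 2. State: Heidi=0, Victor=0, Rupert=2
Event 3 (Rupert -2): Rupert: 2 -> 0. State: Heidi=0, Victor=0, Rupert=0
Event 4 (Rupert +1): Rupert: 0 -> 1. State: Heidi=0, Victor=0, Rupert=1
Event 5 (Rupert -> Heidi, 1): Rupert: 1 -> 0, Heidi: 0 -> 1. State: Heidi=1, Victor=0, Rupert=0

Heidi's final count: 1

Answer: 1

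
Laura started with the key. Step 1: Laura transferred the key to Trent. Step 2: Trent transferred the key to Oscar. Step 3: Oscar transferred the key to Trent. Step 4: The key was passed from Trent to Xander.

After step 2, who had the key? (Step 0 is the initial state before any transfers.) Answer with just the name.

Tracking the key holder through step 2:
After step 0 (start): Laura
After step 1: Trent
After step 2: Oscar

At step 2, the holder is Oscar.

Answer: Oscar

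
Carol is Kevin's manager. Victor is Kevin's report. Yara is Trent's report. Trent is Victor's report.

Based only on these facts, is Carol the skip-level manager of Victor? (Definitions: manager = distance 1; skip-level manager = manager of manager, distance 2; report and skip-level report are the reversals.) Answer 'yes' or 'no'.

Answer: yes

Derivation:
Reconstructing the manager chain from the given facts:
  Carol -> Kevin -> Victor -> Trent -> Yara
(each arrow means 'manager of the next')
Positions in the chain (0 = top):
  position of Carol: 0
  position of Kevin: 1
  position of Victor: 2
  position of Trent: 3
  position of Yara: 4

Carol is at position 0, Victor is at position 2; signed distance (j - i) = 2.
'skip-level manager' requires j - i = 2. Actual distance is 2, so the relation HOLDS.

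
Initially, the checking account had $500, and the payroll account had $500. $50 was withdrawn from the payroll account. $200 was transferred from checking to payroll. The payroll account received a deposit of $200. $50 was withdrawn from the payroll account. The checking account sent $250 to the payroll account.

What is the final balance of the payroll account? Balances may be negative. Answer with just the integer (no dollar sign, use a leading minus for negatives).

Tracking account balances step by step:
Start: checking=500, payroll=500
Event 1 (withdraw 50 from payroll): payroll: 500 - 50 = 450. Balances: checking=500, payroll=450
Event 2 (transfer 200 checking -> payroll): checking: 500 - 200 = 300, payroll: 450 + 200 = 650. Balances: checking=300, payroll=650
Event 3 (deposit 200 to payroll): payroll: 650 + 200 = 850. Balances: checking=300, payroll=850
Event 4 (withdraw 50 from payroll): payroll: 850 - 50 = 800. Balances: checking=300, payroll=800
Event 5 (transfer 250 checking -> payroll): checking: 300 - 250 = 50, payroll: 800 + 250 = 1050. Balances: checking=50, payroll=1050

Final balance of payroll: 1050

Answer: 1050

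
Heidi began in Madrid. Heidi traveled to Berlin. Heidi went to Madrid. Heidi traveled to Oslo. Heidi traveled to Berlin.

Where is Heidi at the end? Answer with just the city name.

Answer: Berlin

Derivation:
Tracking Heidi's location:
Start: Heidi is in Madrid.
After move 1: Madrid -> Berlin. Heidi is in Berlin.
After move 2: Berlin -> Madrid. Heidi is in Madrid.
After move 3: Madrid -> Oslo. Heidi is in Oslo.
After move 4: Oslo -> Berlin. Heidi is in Berlin.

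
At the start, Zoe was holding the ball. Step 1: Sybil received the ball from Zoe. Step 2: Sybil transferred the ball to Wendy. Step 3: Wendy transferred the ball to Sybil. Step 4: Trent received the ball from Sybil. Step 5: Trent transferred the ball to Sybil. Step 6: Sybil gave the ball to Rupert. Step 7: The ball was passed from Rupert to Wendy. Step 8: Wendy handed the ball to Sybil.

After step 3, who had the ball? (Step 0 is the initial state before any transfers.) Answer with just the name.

Answer: Sybil

Derivation:
Tracking the ball holder through step 3:
After step 0 (start): Zoe
After step 1: Sybil
After step 2: Wendy
After step 3: Sybil

At step 3, the holder is Sybil.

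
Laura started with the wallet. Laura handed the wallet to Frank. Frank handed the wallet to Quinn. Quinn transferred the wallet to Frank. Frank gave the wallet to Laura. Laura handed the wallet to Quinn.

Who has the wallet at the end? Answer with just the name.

Tracking the wallet through each event:
Start: Laura has the wallet.
After event 1: Frank has the wallet.
After event 2: Quinn has the wallet.
After event 3: Frank has the wallet.
After event 4: Laura has the wallet.
After event 5: Quinn has the wallet.

Answer: Quinn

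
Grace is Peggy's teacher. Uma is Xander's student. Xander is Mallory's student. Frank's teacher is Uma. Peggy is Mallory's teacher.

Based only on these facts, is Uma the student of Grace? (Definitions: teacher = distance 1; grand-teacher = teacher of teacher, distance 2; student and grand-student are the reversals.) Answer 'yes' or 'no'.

Answer: no

Derivation:
Reconstructing the teacher chain from the given facts:
  Grace -> Peggy -> Mallory -> Xander -> Uma -> Frank
(each arrow means 'teacher of the next')
Positions in the chain (0 = top):
  position of Grace: 0
  position of Peggy: 1
  position of Mallory: 2
  position of Xander: 3
  position of Uma: 4
  position of Frank: 5

Uma is at position 4, Grace is at position 0; signed distance (j - i) = -4.
'student' requires j - i = -1. Actual distance is -4, so the relation does NOT hold.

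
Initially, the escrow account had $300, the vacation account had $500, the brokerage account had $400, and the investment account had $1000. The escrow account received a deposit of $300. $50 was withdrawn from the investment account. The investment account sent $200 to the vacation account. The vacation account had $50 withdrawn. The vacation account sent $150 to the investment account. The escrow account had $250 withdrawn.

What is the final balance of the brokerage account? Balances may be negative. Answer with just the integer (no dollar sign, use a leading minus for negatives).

Answer: 400

Derivation:
Tracking account balances step by step:
Start: escrow=300, vacation=500, brokerage=400, investment=1000
Event 1 (deposit 300 to escrow): escrow: 300 + 300 = 600. Balances: escrow=600, vacation=500, brokerage=400, investment=1000
Event 2 (withdraw 50 from investment): investment: 1000 - 50 = 950. Balances: escrow=600, vacation=500, brokerage=400, investment=950
Event 3 (transfer 200 investment -> vacation): investment: 950 - 200 = 750, vacation: 500 + 200 = 700. Balances: escrow=600, vacation=700, brokerage=400, investment=750
Event 4 (withdraw 50 from vacation): vacation: 700 - 50 = 650. Balances: escrow=600, vacation=650, brokerage=400, investment=750
Event 5 (transfer 150 vacation -> investment): vacation: 650 - 150 = 500, investment: 750 + 150 = 900. Balances: escrow=600, vacation=500, brokerage=400, investment=900
Event 6 (withdraw 250 from escrow): escrow: 600 - 250 = 350. Balances: escrow=350, vacation=500, brokerage=400, investment=900

Final balance of brokerage: 400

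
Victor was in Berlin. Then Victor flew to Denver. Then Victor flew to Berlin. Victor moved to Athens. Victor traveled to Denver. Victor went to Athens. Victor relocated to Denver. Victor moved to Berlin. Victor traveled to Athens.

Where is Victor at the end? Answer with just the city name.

Tracking Victor's location:
Start: Victor is in Berlin.
After move 1: Berlin -> Denver. Victor is in Denver.
After move 2: Denver -> Berlin. Victor is in Berlin.
After move 3: Berlin -> Athens. Victor is in Athens.
After move 4: Athens -> Denver. Victor is in Denver.
After move 5: Denver -> Athens. Victor is in Athens.
After move 6: Athens -> Denver. Victor is in Denver.
After move 7: Denver -> Berlin. Victor is in Berlin.
After move 8: Berlin -> Athens. Victor is in Athens.

Answer: Athens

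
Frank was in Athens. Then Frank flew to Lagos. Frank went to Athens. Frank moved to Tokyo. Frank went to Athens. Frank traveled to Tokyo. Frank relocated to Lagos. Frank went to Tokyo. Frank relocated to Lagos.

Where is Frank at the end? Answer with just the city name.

Answer: Lagos

Derivation:
Tracking Frank's location:
Start: Frank is in Athens.
After move 1: Athens -> Lagos. Frank is in Lagos.
After move 2: Lagos -> Athens. Frank is in Athens.
After move 3: Athens -> Tokyo. Frank is in Tokyo.
After move 4: Tokyo -> Athens. Frank is in Athens.
After move 5: Athens -> Tokyo. Frank is in Tokyo.
After move 6: Tokyo -> Lagos. Frank is in Lagos.
After move 7: Lagos -> Tokyo. Frank is in Tokyo.
After move 8: Tokyo -> Lagos. Frank is in Lagos.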